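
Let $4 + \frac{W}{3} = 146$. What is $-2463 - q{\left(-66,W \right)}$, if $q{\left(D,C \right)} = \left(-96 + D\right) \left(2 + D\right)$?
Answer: $-12831$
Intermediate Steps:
$W = 426$ ($W = -12 + 3 \cdot 146 = -12 + 438 = 426$)
$-2463 - q{\left(-66,W \right)} = -2463 - \left(-192 + \left(-66\right)^{2} - -6204\right) = -2463 - \left(-192 + 4356 + 6204\right) = -2463 - 10368 = -12831$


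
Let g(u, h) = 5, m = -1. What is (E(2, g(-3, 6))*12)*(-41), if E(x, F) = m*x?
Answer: 984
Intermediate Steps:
E(x, F) = -x
(E(2, g(-3, 6))*12)*(-41) = (-1*2*12)*(-41) = -2*12*(-41) = -24*(-41) = 984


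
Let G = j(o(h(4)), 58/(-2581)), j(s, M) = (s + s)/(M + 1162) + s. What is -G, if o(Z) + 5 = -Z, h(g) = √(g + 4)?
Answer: 258985/51708 + 51797*√2/25854 ≈ 7.8419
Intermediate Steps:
h(g) = √(4 + g)
o(Z) = -5 - Z
j(s, M) = s + 2*s/(1162 + M) (j(s, M) = (2*s)/(1162 + M) + s = 2*s/(1162 + M) + s = s + 2*s/(1162 + M))
G = -258985/51708 - 51797*√2/25854 (G = (-5 - √(4 + 4))*(1164 + 58/(-2581))/(1162 + 58/(-2581)) = (-5 - √8)*(1164 + 58*(-1/2581))/(1162 + 58*(-1/2581)) = (-5 - 2*√2)*(1164 - 2/89)/(1162 - 2/89) = (-5 - 2*√2)*(103594/89)/(103416/89) = (-5 - 2*√2)*(89/103416)*(103594/89) = -258985/51708 - 51797*√2/25854 ≈ -7.8419)
-G = -(-258985/51708 - 51797*√2/25854) = 258985/51708 + 51797*√2/25854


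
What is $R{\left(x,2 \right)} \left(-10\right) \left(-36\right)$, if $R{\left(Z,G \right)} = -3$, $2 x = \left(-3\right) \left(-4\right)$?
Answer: $-1080$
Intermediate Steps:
$x = 6$ ($x = \frac{\left(-3\right) \left(-4\right)}{2} = \frac{1}{2} \cdot 12 = 6$)
$R{\left(x,2 \right)} \left(-10\right) \left(-36\right) = \left(-3\right) \left(-10\right) \left(-36\right) = 30 \left(-36\right) = -1080$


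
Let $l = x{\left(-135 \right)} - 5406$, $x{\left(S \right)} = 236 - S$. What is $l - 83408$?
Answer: $-88443$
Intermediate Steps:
$l = -5035$ ($l = \left(236 - -135\right) - 5406 = \left(236 + 135\right) - 5406 = 371 - 5406 = -5035$)
$l - 83408 = -5035 - 83408 = -88443$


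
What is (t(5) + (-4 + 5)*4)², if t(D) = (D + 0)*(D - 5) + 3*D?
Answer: 361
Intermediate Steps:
t(D) = 3*D + D*(-5 + D) (t(D) = D*(-5 + D) + 3*D = 3*D + D*(-5 + D))
(t(5) + (-4 + 5)*4)² = (5*(-2 + 5) + (-4 + 5)*4)² = (5*3 + 1*4)² = (15 + 4)² = 19² = 361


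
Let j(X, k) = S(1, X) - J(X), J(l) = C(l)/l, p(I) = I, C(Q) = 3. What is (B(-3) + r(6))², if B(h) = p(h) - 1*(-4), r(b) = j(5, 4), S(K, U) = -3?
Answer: 169/25 ≈ 6.7600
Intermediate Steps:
J(l) = 3/l
j(X, k) = -3 - 3/X
r(b) = -18/5 (r(b) = -3 - 3/5 = -3 - 3*⅕ = -3 - ⅗ = -18/5)
B(h) = 4 + h (B(h) = h - 1*(-4) = h + 4 = 4 + h)
(B(-3) + r(6))² = ((4 - 3) - 18/5)² = (1 - 18/5)² = (-13/5)² = 169/25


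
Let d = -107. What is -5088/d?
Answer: 5088/107 ≈ 47.551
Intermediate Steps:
-5088/d = -5088/(-107) = -5088*(-1)/107 = -636*(-8/107) = 5088/107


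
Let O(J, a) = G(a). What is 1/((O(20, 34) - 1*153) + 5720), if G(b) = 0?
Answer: 1/5567 ≈ 0.00017963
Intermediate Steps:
O(J, a) = 0
1/((O(20, 34) - 1*153) + 5720) = 1/((0 - 1*153) + 5720) = 1/((0 - 153) + 5720) = 1/(-153 + 5720) = 1/5567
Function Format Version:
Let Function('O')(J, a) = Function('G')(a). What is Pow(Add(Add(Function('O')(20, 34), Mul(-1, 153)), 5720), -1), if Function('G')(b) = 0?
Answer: Rational(1, 5567) ≈ 0.00017963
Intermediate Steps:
Function('O')(J, a) = 0
Pow(Add(Add(Function('O')(20, 34), Mul(-1, 153)), 5720), -1) = Pow(Add(Add(0, Mul(-1, 153)), 5720), -1) = Pow(Add(Add(0, -153), 5720), -1) = Pow(Add(-153, 5720), -1) = Pow(5567, -1) = Rational(1, 5567)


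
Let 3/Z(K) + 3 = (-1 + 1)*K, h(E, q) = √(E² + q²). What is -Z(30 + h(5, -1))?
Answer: 1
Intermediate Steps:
Z(K) = -1 (Z(K) = 3/(-3 + (-1 + 1)*K) = 3/(-3 + 0*K) = 3/(-3 + 0) = 3/(-3) = 3*(-⅓) = -1)
-Z(30 + h(5, -1)) = -1*(-1) = 1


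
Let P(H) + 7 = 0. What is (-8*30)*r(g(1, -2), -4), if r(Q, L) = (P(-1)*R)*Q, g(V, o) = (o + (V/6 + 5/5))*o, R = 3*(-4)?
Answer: -33600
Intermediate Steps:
P(H) = -7 (P(H) = -7 + 0 = -7)
R = -12
g(V, o) = o*(1 + o + V/6) (g(V, o) = (o + (V*(⅙) + 5*(⅕)))*o = (o + (V/6 + 1))*o = (o + (1 + V/6))*o = (1 + o + V/6)*o = o*(1 + o + V/6))
r(Q, L) = 84*Q (r(Q, L) = (-7*(-12))*Q = 84*Q)
(-8*30)*r(g(1, -2), -4) = (-8*30)*(84*((⅙)*(-2)*(6 + 1 + 6*(-2)))) = -20160*(⅙)*(-2)*(6 + 1 - 12) = -20160*(⅙)*(-2)*(-5) = -20160*5/3 = -240*140 = -33600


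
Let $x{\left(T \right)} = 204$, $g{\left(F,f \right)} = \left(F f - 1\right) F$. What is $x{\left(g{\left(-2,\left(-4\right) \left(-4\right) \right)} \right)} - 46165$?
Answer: $-45961$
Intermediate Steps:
$g{\left(F,f \right)} = F \left(-1 + F f\right)$ ($g{\left(F,f \right)} = \left(-1 + F f\right) F = F \left(-1 + F f\right)$)
$x{\left(g{\left(-2,\left(-4\right) \left(-4\right) \right)} \right)} - 46165 = 204 - 46165 = -45961$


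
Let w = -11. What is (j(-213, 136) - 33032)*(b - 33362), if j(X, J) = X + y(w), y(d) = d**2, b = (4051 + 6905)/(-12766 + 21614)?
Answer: 87298307915/79 ≈ 1.1050e+9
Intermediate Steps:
b = 2739/2212 (b = 10956/8848 = 10956*(1/8848) = 2739/2212 ≈ 1.2382)
j(X, J) = 121 + X (j(X, J) = X + (-11)**2 = X + 121 = 121 + X)
(j(-213, 136) - 33032)*(b - 33362) = ((121 - 213) - 33032)*(2739/2212 - 33362) = (-92 - 33032)*(-73794005/2212) = -33124*(-73794005/2212) = 87298307915/79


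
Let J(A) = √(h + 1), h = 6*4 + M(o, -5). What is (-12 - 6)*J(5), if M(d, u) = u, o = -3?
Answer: -36*√5 ≈ -80.498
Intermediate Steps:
h = 19 (h = 6*4 - 5 = 24 - 5 = 19)
J(A) = 2*√5 (J(A) = √(19 + 1) = √20 = 2*√5)
(-12 - 6)*J(5) = (-12 - 6)*(2*√5) = -36*√5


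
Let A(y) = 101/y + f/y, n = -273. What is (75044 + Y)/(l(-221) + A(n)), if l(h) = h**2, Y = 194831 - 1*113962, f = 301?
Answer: 14188083/4444397 ≈ 3.1924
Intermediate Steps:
Y = 80869 (Y = 194831 - 113962 = 80869)
A(y) = 402/y (A(y) = 101/y + 301/y = 402/y)
(75044 + Y)/(l(-221) + A(n)) = (75044 + 80869)/((-221)**2 + 402/(-273)) = 155913/(48841 + 402*(-1/273)) = 155913/(48841 - 134/91) = 155913/(4444397/91) = 155913*(91/4444397) = 14188083/4444397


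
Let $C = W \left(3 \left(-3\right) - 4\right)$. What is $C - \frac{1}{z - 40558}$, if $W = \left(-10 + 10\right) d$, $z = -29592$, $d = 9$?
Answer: $\frac{1}{70150} \approx 1.4255 \cdot 10^{-5}$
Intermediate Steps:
$W = 0$ ($W = \left(-10 + 10\right) 9 = 0 \cdot 9 = 0$)
$C = 0$ ($C = 0 \left(3 \left(-3\right) - 4\right) = 0 \left(-9 - 4\right) = 0 \left(-13\right) = 0$)
$C - \frac{1}{z - 40558} = 0 - \frac{1}{-29592 - 40558} = 0 - \frac{1}{-70150} = 0 - - \frac{1}{70150} = 0 + \frac{1}{70150} = \frac{1}{70150}$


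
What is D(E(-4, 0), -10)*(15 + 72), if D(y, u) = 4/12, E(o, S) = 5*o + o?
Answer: 29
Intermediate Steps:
E(o, S) = 6*o
D(y, u) = ⅓ (D(y, u) = 4*(1/12) = ⅓)
D(E(-4, 0), -10)*(15 + 72) = (15 + 72)/3 = (⅓)*87 = 29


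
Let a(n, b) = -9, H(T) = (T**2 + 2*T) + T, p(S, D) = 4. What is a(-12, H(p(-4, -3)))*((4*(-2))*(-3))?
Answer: -216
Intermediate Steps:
H(T) = T**2 + 3*T
a(-12, H(p(-4, -3)))*((4*(-2))*(-3)) = -9*4*(-2)*(-3) = -(-72)*(-3) = -9*24 = -216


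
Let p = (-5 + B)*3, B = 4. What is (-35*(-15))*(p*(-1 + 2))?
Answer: -1575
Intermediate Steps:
p = -3 (p = (-5 + 4)*3 = -1*3 = -3)
(-35*(-15))*(p*(-1 + 2)) = (-35*(-15))*(-3*(-1 + 2)) = 525*(-3*1) = 525*(-3) = -1575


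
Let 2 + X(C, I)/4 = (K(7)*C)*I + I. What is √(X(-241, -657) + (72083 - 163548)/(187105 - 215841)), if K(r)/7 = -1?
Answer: I*√57236218213623/3592 ≈ 2106.2*I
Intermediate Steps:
K(r) = -7 (K(r) = 7*(-1) = -7)
X(C, I) = -8 + 4*I - 28*C*I (X(C, I) = -8 + 4*((-7*C)*I + I) = -8 + 4*(-7*C*I + I) = -8 + 4*(I - 7*C*I) = -8 + (4*I - 28*C*I) = -8 + 4*I - 28*C*I)
√(X(-241, -657) + (72083 - 163548)/(187105 - 215841)) = √((-8 + 4*(-657) - 28*(-241)*(-657)) + (72083 - 163548)/(187105 - 215841)) = √((-8 - 2628 - 4433436) - 91465/(-28736)) = √(-4436072 - 91465*(-1/28736)) = √(-4436072 + 91465/28736) = √(-127474873527/28736) = I*√57236218213623/3592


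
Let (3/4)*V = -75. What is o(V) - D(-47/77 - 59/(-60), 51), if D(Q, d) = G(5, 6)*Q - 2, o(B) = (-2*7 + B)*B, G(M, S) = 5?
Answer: 10533725/924 ≈ 11400.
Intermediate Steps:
V = -100 (V = (4/3)*(-75) = -100)
o(B) = B*(-14 + B) (o(B) = (-14 + B)*B = B*(-14 + B))
D(Q, d) = -2 + 5*Q (D(Q, d) = 5*Q - 2 = -2 + 5*Q)
o(V) - D(-47/77 - 59/(-60), 51) = -100*(-14 - 100) - (-2 + 5*(-47/77 - 59/(-60))) = -100*(-114) - (-2 + 5*(-47*1/77 - 59*(-1/60))) = 11400 - (-2 + 5*(-47/77 + 59/60)) = 11400 - (-2 + 5*(1723/4620)) = 11400 - (-2 + 1723/924) = 11400 - 1*(-125/924) = 11400 + 125/924 = 10533725/924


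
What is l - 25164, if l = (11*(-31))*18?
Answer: -31302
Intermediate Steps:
l = -6138 (l = -341*18 = -6138)
l - 25164 = -6138 - 25164 = -31302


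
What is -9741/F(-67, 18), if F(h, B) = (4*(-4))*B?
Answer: 3247/96 ≈ 33.823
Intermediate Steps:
F(h, B) = -16*B
-9741/F(-67, 18) = -9741/((-16*18)) = -9741/(-288) = -9741*(-1/288) = 3247/96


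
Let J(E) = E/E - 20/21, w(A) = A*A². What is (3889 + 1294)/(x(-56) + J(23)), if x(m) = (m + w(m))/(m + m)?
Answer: 217686/65879 ≈ 3.3043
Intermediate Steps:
w(A) = A³
J(E) = 1/21 (J(E) = 1 - 20*1/21 = 1 - 20/21 = 1/21)
x(m) = (m + m³)/(2*m) (x(m) = (m + m³)/(m + m) = (m + m³)/((2*m)) = (m + m³)*(1/(2*m)) = (m + m³)/(2*m))
(3889 + 1294)/(x(-56) + J(23)) = (3889 + 1294)/((½ + (½)*(-56)²) + 1/21) = 5183/((½ + (½)*3136) + 1/21) = 5183/((½ + 1568) + 1/21) = 5183/(3137/2 + 1/21) = 5183/(65879/42) = 5183*(42/65879) = 217686/65879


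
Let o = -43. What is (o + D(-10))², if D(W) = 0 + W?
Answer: 2809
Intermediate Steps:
D(W) = W
(o + D(-10))² = (-43 - 10)² = (-53)² = 2809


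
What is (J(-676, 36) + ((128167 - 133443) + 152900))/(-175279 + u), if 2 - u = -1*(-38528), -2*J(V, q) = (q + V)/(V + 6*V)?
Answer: -174639112/252931315 ≈ -0.69046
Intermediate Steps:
J(V, q) = -(V + q)/(14*V) (J(V, q) = -(q + V)/(2*(V + 6*V)) = -(V + q)/(2*(7*V)) = -(V + q)*1/(7*V)/2 = -(V + q)/(14*V))
u = -38526 (u = 2 - (-1)*(-38528) = 2 - 1*38528 = 2 - 38528 = -38526)
(J(-676, 36) + ((128167 - 133443) + 152900))/(-175279 + u) = ((1/14)*(-1*(-676) - 1*36)/(-676) + ((128167 - 133443) + 152900))/(-175279 - 38526) = ((1/14)*(-1/676)*(676 - 36) + (-5276 + 152900))/(-213805) = ((1/14)*(-1/676)*640 + 147624)*(-1/213805) = (-80/1183 + 147624)*(-1/213805) = (174639112/1183)*(-1/213805) = -174639112/252931315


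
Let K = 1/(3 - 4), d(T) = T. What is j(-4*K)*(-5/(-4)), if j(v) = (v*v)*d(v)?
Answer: 80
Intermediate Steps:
K = -1 (K = 1/(-1) = -1)
j(v) = v³ (j(v) = (v*v)*v = v²*v = v³)
j(-4*K)*(-5/(-4)) = (-4*(-1))³*(-5/(-4)) = 4³*(-5*(-¼)) = 64*(5/4) = 80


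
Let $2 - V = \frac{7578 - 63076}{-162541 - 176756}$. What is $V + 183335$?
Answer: $\frac{62205638591}{339297} \approx 1.8334 \cdot 10^{5}$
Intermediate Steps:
$V = \frac{623096}{339297}$ ($V = 2 - \frac{7578 - 63076}{-162541 - 176756} = 2 - - \frac{55498}{-339297} = 2 - \left(-55498\right) \left(- \frac{1}{339297}\right) = 2 - \frac{55498}{339297} = \frac{623096}{339297} \approx 1.8364$)
$V + 183335 = \frac{623096}{339297} + 183335 = \frac{62205638591}{339297}$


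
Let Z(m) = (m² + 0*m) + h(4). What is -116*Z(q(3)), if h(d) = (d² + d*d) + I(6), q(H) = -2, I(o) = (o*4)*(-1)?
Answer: -1392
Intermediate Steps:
I(o) = -4*o (I(o) = (4*o)*(-1) = -4*o)
h(d) = -24 + 2*d² (h(d) = (d² + d*d) - 4*6 = (d² + d²) - 24 = 2*d² - 24 = -24 + 2*d²)
Z(m) = 8 + m² (Z(m) = (m² + 0*m) + (-24 + 2*4²) = (m² + 0) + (-24 + 2*16) = m² + (-24 + 32) = m² + 8 = 8 + m²)
-116*Z(q(3)) = -116*(8 + (-2)²) = -116*(8 + 4) = -116*12 = -1392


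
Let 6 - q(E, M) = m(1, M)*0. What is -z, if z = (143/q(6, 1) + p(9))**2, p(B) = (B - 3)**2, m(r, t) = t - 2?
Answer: -128881/36 ≈ -3580.0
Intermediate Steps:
m(r, t) = -2 + t
q(E, M) = 6 (q(E, M) = 6 - (-2 + M)*0 = 6 - 1*0 = 6 + 0 = 6)
p(B) = (-3 + B)**2
z = 128881/36 (z = (143/6 + (-3 + 9)**2)**2 = (143*(1/6) + 6**2)**2 = (143/6 + 36)**2 = (359/6)**2 = 128881/36 ≈ 3580.0)
-z = -1*128881/36 = -128881/36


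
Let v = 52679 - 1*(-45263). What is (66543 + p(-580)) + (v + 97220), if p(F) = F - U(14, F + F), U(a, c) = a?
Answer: 261111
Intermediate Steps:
v = 97942 (v = 52679 + 45263 = 97942)
p(F) = -14 + F (p(F) = F - 1*14 = F - 14 = -14 + F)
(66543 + p(-580)) + (v + 97220) = (66543 + (-14 - 580)) + (97942 + 97220) = (66543 - 594) + 195162 = 65949 + 195162 = 261111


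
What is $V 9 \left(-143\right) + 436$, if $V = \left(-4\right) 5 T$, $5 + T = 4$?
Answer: $-25304$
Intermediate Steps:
$T = -1$ ($T = -5 + 4 = -1$)
$V = 20$ ($V = \left(-4\right) 5 \left(-1\right) = \left(-20\right) \left(-1\right) = 20$)
$V 9 \left(-143\right) + 436 = 20 \cdot 9 \left(-143\right) + 436 = 180 \left(-143\right) + 436 = -25740 + 436 = -25304$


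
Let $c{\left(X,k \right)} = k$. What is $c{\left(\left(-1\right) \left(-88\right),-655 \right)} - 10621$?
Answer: $-11276$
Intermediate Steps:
$c{\left(\left(-1\right) \left(-88\right),-655 \right)} - 10621 = -655 - 10621 = -11276$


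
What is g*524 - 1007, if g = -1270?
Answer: -666487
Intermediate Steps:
g*524 - 1007 = -1270*524 - 1007 = -665480 - 1007 = -666487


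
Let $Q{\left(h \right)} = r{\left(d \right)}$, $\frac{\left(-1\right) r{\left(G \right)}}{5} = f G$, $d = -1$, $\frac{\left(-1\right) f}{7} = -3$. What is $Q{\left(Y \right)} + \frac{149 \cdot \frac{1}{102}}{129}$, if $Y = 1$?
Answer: $\frac{1381739}{13158} \approx 105.01$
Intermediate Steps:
$f = 21$ ($f = \left(-7\right) \left(-3\right) = 21$)
$r{\left(G \right)} = - 105 G$ ($r{\left(G \right)} = - 5 \cdot 21 G = - 105 G$)
$Q{\left(h \right)} = 105$ ($Q{\left(h \right)} = \left(-105\right) \left(-1\right) = 105$)
$Q{\left(Y \right)} + \frac{149 \cdot \frac{1}{102}}{129} = 105 + \frac{149 \cdot \frac{1}{102}}{129} = 105 + 149 \cdot \frac{1}{102} \cdot \frac{1}{129} = 105 + \frac{149}{102} \cdot \frac{1}{129} = 105 + \frac{149}{13158} = \frac{1381739}{13158}$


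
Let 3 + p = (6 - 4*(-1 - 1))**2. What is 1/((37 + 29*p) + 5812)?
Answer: 1/11446 ≈ 8.7367e-5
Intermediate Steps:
p = 193 (p = -3 + (6 - 4*(-1 - 1))**2 = -3 + (6 - 4*(-2))**2 = -3 + (6 + 8)**2 = -3 + 14**2 = -3 + 196 = 193)
1/((37 + 29*p) + 5812) = 1/((37 + 29*193) + 5812) = 1/((37 + 5597) + 5812) = 1/(5634 + 5812) = 1/11446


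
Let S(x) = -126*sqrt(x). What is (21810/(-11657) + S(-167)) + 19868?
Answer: 231579466/11657 - 126*I*sqrt(167) ≈ 19866.0 - 1628.3*I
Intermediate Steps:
(21810/(-11657) + S(-167)) + 19868 = (21810/(-11657) - 126*I*sqrt(167)) + 19868 = (21810*(-1/11657) - 126*I*sqrt(167)) + 19868 = (-21810/11657 - 126*I*sqrt(167)) + 19868 = 231579466/11657 - 126*I*sqrt(167)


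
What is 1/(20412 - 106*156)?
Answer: 1/3876 ≈ 0.00025800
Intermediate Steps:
1/(20412 - 106*156) = 1/(20412 - 16536) = 1/3876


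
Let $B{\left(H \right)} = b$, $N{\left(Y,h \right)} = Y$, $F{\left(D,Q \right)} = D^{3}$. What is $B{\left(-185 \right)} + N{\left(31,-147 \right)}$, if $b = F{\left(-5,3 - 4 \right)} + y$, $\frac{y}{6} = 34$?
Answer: $110$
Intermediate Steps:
$y = 204$ ($y = 6 \cdot 34 = 204$)
$b = 79$ ($b = \left(-5\right)^{3} + 204 = -125 + 204 = 79$)
$B{\left(H \right)} = 79$
$B{\left(-185 \right)} + N{\left(31,-147 \right)} = 79 + 31 = 110$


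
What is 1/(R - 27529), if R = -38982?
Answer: -1/66511 ≈ -1.5035e-5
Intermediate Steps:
1/(R - 27529) = 1/(-38982 - 27529) = 1/(-66511) = -1/66511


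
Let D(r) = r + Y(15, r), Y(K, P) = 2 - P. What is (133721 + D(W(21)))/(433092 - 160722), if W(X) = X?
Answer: 133723/272370 ≈ 0.49096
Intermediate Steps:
D(r) = 2 (D(r) = r + (2 - r) = 2)
(133721 + D(W(21)))/(433092 - 160722) = (133721 + 2)/(433092 - 160722) = 133723/272370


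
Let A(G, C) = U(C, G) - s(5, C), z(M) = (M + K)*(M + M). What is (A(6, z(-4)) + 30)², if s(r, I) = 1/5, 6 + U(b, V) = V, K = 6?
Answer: 22201/25 ≈ 888.04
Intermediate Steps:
U(b, V) = -6 + V
z(M) = 2*M*(6 + M) (z(M) = (M + 6)*(M + M) = (6 + M)*(2*M) = 2*M*(6 + M))
s(r, I) = ⅕
A(G, C) = -31/5 + G (A(G, C) = (-6 + G) - 1*⅕ = (-6 + G) - ⅕ = -31/5 + G)
(A(6, z(-4)) + 30)² = ((-31/5 + 6) + 30)² = (-⅕ + 30)² = (149/5)² = 22201/25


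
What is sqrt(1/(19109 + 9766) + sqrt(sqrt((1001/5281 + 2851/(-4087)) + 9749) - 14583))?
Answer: sqrt(538051187984089395 + 719821447104375*I*sqrt(21583447)*sqrt(314751407601 - sqrt(4541288039287209273)))/124644406425 ≈ 7.7573 + 7.7573*I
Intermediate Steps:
sqrt(1/(19109 + 9766) + sqrt(sqrt((1001/5281 + 2851/(-4087)) + 9749) - 14583)) = sqrt(1/28875 + sqrt(sqrt((1001*(1/5281) + 2851*(-1/4087)) + 9749) - 14583)) = sqrt(1/28875 + sqrt(sqrt((1001/5281 - 2851/4087) + 9749) - 14583)) = sqrt(1/28875 + sqrt(sqrt(-10965044/21583447 + 9749) - 14583)) = sqrt(1/28875 + sqrt(sqrt(210406059759/21583447) - 14583)) = sqrt(1/28875 + sqrt(sqrt(4541288039287209273)/21583447 - 14583)) = sqrt(1/28875 + sqrt(-14583 + sqrt(4541288039287209273)/21583447))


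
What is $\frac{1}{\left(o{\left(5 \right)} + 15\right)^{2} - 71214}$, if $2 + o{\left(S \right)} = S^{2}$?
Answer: $- \frac{1}{69770} \approx -1.4333 \cdot 10^{-5}$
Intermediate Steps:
$o{\left(S \right)} = -2 + S^{2}$
$\frac{1}{\left(o{\left(5 \right)} + 15\right)^{2} - 71214} = \frac{1}{\left(\left(-2 + 5^{2}\right) + 15\right)^{2} - 71214} = \frac{1}{\left(\left(-2 + 25\right) + 15\right)^{2} - 71214} = \frac{1}{\left(23 + 15\right)^{2} - 71214} = \frac{1}{38^{2} - 71214} = \frac{1}{1444 - 71214} = \frac{1}{-69770} = - \frac{1}{69770}$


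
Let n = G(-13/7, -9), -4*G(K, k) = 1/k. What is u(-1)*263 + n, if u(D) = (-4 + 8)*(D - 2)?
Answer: -113615/36 ≈ -3156.0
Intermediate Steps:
u(D) = -8 + 4*D (u(D) = 4*(-2 + D) = -8 + 4*D)
G(K, k) = -1/(4*k)
n = 1/36 (n = -1/4/(-9) = -1/4*(-1/9) = 1/36 ≈ 0.027778)
u(-1)*263 + n = (-8 + 4*(-1))*263 + 1/36 = (-8 - 4)*263 + 1/36 = -12*263 + 1/36 = -3156 + 1/36 = -113615/36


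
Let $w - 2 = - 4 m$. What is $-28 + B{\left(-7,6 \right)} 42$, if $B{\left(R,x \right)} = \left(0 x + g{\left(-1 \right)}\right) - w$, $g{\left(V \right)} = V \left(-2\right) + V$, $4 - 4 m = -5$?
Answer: $308$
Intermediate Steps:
$m = \frac{9}{4}$ ($m = 1 - - \frac{5}{4} = 1 + \frac{5}{4} = \frac{9}{4} \approx 2.25$)
$g{\left(V \right)} = - V$ ($g{\left(V \right)} = - 2 V + V = - V$)
$w = -7$ ($w = 2 - 9 = -7$)
$B{\left(R,x \right)} = 8$ ($B{\left(R,x \right)} = \left(0 x - -1\right) - -7 = \left(0 + 1\right) + 7 = 1 + 7 = 8$)
$-28 + B{\left(-7,6 \right)} 42 = -28 + 8 \cdot 42 = -28 + 336 = 308$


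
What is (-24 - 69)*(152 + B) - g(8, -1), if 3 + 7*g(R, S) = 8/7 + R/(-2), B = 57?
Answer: -952372/49 ≈ -19436.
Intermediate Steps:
g(R, S) = -13/49 - R/14 (g(R, S) = -3/7 + (8/7 + R/(-2))/7 = -3/7 + (8*(⅐) + R*(-½))/7 = -3/7 + (8/7 - R/2)/7 = -3/7 + (8/49 - R/14) = -13/49 - R/14)
(-24 - 69)*(152 + B) - g(8, -1) = (-24 - 69)*(152 + 57) - (-13/49 - 1/14*8) = -93*209 - (-13/49 - 4/7) = -19437 - 1*(-41/49) = -19437 + 41/49 = -952372/49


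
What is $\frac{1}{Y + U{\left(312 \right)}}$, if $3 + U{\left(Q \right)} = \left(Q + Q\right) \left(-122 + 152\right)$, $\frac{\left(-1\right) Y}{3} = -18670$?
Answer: $\frac{1}{74727} \approx 1.3382 \cdot 10^{-5}$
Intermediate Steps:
$Y = 56010$ ($Y = \left(-3\right) \left(-18670\right) = 56010$)
$U{\left(Q \right)} = -3 + 60 Q$ ($U{\left(Q \right)} = -3 + \left(Q + Q\right) \left(-122 + 152\right) = -3 + 2 Q 30 = -3 + 60 Q$)
$\frac{1}{Y + U{\left(312 \right)}} = \frac{1}{56010 + \left(-3 + 60 \cdot 312\right)} = \frac{1}{56010 + \left(-3 + 18720\right)} = \frac{1}{56010 + 18717} = \frac{1}{74727}$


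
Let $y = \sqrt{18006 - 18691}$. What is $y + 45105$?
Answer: $45105 + i \sqrt{685} \approx 45105.0 + 26.173 i$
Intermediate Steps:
$y = i \sqrt{685}$ ($y = \sqrt{-685} = i \sqrt{685} \approx 26.173 i$)
$y + 45105 = i \sqrt{685} + 45105 = 45105 + i \sqrt{685}$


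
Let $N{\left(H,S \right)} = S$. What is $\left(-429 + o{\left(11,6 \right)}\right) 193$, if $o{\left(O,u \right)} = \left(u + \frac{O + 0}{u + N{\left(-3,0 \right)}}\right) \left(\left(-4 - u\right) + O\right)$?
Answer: $- \frac{487711}{6} \approx -81285.0$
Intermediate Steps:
$o{\left(O,u \right)} = \left(u + \frac{O}{u}\right) \left(-4 + O - u\right)$ ($o{\left(O,u \right)} = \left(u + \frac{O + 0}{u + 0}\right) \left(\left(-4 - u\right) + O\right) = \left(u + \frac{O}{u}\right) \left(-4 + O - u\right)$)
$\left(-429 + o{\left(11,6 \right)}\right) 193 = \left(-429 - \left(5 + \frac{22}{3} - \frac{11^{2}}{6}\right)\right) 193 = \left(-429 - \left(- \frac{91}{6} + \frac{22}{3}\right)\right) 193 = \left(-429 - - \frac{47}{6}\right) 193 = \left(-429 + \frac{47}{6}\right) 193 = \left(- \frac{2527}{6}\right) 193 = - \frac{487711}{6}$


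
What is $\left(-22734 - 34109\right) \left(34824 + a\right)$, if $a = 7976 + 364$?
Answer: $-2453571252$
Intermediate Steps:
$a = 8340$
$\left(-22734 - 34109\right) \left(34824 + a\right) = \left(-22734 - 34109\right) \left(34824 + 8340\right) = \left(-56843\right) 43164 = -2453571252$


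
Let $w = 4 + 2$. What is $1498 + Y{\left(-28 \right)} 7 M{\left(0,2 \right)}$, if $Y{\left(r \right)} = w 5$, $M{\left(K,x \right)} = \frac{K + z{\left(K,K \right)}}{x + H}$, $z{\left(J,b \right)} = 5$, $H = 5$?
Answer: $1648$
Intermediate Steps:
$w = 6$
$M{\left(K,x \right)} = \frac{5 + K}{5 + x}$ ($M{\left(K,x \right)} = \frac{K + 5}{x + 5} = \frac{5 + K}{5 + x}$)
$Y{\left(r \right)} = 30$ ($Y{\left(r \right)} = 6 \cdot 5 = 30$)
$1498 + Y{\left(-28 \right)} 7 M{\left(0,2 \right)} = 1498 + 30 \cdot 7 \frac{5 + 0}{5 + 2} = 1498 + 30 \cdot 7 \cdot \frac{1}{7} \cdot 5 = 1498 + 30 \cdot 7 \cdot \frac{5}{7} = 1498 + 30 \cdot 5 = 1498 + 150 = 1648$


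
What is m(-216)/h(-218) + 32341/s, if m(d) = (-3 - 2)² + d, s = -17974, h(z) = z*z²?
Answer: -167528415039/93107404984 ≈ -1.7993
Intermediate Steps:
h(z) = z³
m(d) = 25 + d (m(d) = (-5)² + d = 25 + d)
m(-216)/h(-218) + 32341/s = (25 - 216)/((-218)³) + 32341/(-17974) = -191/(-10360232) + 32341*(-1/17974) = -191*(-1/10360232) - 32341/17974 = 191/10360232 - 32341/17974 = -167528415039/93107404984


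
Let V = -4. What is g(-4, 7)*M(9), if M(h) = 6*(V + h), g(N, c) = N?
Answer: -120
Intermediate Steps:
M(h) = -24 + 6*h (M(h) = 6*(-4 + h) = -24 + 6*h)
g(-4, 7)*M(9) = -4*(-24 + 6*9) = -4*(-24 + 54) = -4*30 = -120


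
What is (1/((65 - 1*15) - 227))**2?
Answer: 1/31329 ≈ 3.1919e-5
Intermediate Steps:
(1/((65 - 1*15) - 227))**2 = (1/((65 - 15) - 227))**2 = (1/(50 - 227))**2 = (1/(-177))**2 = (-1/177)**2 = 1/31329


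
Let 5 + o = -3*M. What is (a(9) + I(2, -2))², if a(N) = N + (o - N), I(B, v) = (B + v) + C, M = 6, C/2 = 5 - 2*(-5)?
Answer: 49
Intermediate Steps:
C = 30 (C = 2*(5 - 2*(-5)) = 2*(5 + 10) = 2*15 = 30)
o = -23 (o = -5 - 3*6 = -5 - 18 = -23)
I(B, v) = 30 + B + v (I(B, v) = (B + v) + 30 = 30 + B + v)
a(N) = -23 (a(N) = N + (-23 - N) = -23)
(a(9) + I(2, -2))² = (-23 + (30 + 2 - 2))² = (-23 + 30)² = 7² = 49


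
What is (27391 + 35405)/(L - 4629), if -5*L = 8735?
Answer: -15699/1594 ≈ -9.8488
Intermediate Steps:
L = -1747 (L = -⅕*8735 = -1747)
(27391 + 35405)/(L - 4629) = (27391 + 35405)/(-1747 - 4629) = 62796/(-6376) = 62796*(-1/6376) = -15699/1594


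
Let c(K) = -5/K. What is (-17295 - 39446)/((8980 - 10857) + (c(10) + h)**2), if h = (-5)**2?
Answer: 226964/5107 ≈ 44.442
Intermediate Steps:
h = 25
(-17295 - 39446)/((8980 - 10857) + (c(10) + h)**2) = (-17295 - 39446)/((8980 - 10857) + (-5/10 + 25)**2) = -56741/(-1877 + (-5*1/10 + 25)**2) = -56741/(-1877 + (-1/2 + 25)**2) = -56741/(-1877 + (49/2)**2) = -56741/(-1877 + 2401/4) = -56741/(-5107/4) = -56741*(-4/5107) = 226964/5107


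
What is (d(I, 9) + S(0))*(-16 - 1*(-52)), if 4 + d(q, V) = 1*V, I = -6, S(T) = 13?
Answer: 648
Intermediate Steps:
d(q, V) = -4 + V (d(q, V) = -4 + 1*V = -4 + V)
(d(I, 9) + S(0))*(-16 - 1*(-52)) = ((-4 + 9) + 13)*(-16 - 1*(-52)) = (5 + 13)*(-16 + 52) = 18*36 = 648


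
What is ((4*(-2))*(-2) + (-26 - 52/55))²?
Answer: 362404/3025 ≈ 119.80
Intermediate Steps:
((4*(-2))*(-2) + (-26 - 52/55))² = (-8*(-2) + (-26 - 52/55))² = (16 + (-26 - 1*52/55))² = (16 + (-26 - 52/55))² = (16 - 1482/55)² = (-602/55)² = 362404/3025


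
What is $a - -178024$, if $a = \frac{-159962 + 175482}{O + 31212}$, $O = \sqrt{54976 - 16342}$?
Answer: $\frac{5780753973256}{32471677} - \frac{1552 \sqrt{38634}}{97415031} \approx 1.7802 \cdot 10^{5}$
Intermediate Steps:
$O = \sqrt{38634} \approx 196.56$
$a = \frac{15520}{31212 + \sqrt{38634}}$ ($a = \frac{-159962 + 175482}{\sqrt{38634} + 31212} = \frac{15520}{31212 + \sqrt{38634}} \approx 0.49413$)
$a - -178024 = \left(\frac{16147008}{32471677} - \frac{1552 \sqrt{38634}}{97415031}\right) - -178024 = \left(\frac{16147008}{32471677} - \frac{1552 \sqrt{38634}}{97415031}\right) + 178024 = \frac{5780753973256}{32471677} - \frac{1552 \sqrt{38634}}{97415031}$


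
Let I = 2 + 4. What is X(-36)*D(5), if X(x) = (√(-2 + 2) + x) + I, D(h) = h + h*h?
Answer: -900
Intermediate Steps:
I = 6
D(h) = h + h²
X(x) = 6 + x (X(x) = (√(-2 + 2) + x) + 6 = (√0 + x) + 6 = (0 + x) + 6 = x + 6 = 6 + x)
X(-36)*D(5) = (6 - 36)*(5*(1 + 5)) = -150*6 = -30*30 = -900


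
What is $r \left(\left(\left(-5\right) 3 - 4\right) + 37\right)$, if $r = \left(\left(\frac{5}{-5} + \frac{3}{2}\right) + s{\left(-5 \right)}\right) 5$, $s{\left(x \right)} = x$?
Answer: $-405$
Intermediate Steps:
$r = - \frac{45}{2}$ ($r = \left(\left(\frac{5}{-5} + \frac{3}{2}\right) - 5\right) 5 = \left(\left(5 \left(- \frac{1}{5}\right) + 3 \cdot \frac{1}{2}\right) - 5\right) 5 = \left(\left(-1 + \frac{3}{2}\right) - 5\right) 5 = \left(\frac{1}{2} - 5\right) 5 = \left(- \frac{9}{2}\right) 5 = - \frac{45}{2} \approx -22.5$)
$r \left(\left(\left(-5\right) 3 - 4\right) + 37\right) = - \frac{45 \left(\left(\left(-5\right) 3 - 4\right) + 37\right)}{2} = - \frac{45 \left(\left(-15 - 4\right) + 37\right)}{2} = - \frac{45 \left(-19 + 37\right)}{2} = \left(- \frac{45}{2}\right) 18 = -405$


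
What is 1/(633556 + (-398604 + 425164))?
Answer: 1/660116 ≈ 1.5149e-6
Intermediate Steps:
1/(633556 + (-398604 + 425164)) = 1/(633556 + 26560) = 1/660116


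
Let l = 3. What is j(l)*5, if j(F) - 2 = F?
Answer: 25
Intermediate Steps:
j(F) = 2 + F
j(l)*5 = (2 + 3)*5 = 5*5 = 25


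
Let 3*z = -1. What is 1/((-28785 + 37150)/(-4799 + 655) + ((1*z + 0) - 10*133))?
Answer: -1776/2366257 ≈ -0.00075055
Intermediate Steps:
z = -⅓ (z = (⅓)*(-1) = -⅓ ≈ -0.33333)
1/((-28785 + 37150)/(-4799 + 655) + ((1*z + 0) - 10*133)) = 1/((-28785 + 37150)/(-4799 + 655) + ((1*(-⅓) + 0) - 10*133)) = 1/(8365/(-4144) + ((-⅓ + 0) - 1330)) = 1/(8365*(-1/4144) + (-⅓ - 1330)) = 1/(-1195/592 - 3991/3) = 1/(-2366257/1776) = -1776/2366257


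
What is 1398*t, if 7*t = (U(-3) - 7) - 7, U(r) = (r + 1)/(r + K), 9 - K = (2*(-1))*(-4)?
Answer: -18174/7 ≈ -2596.3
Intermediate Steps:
K = 1 (K = 9 - 2*(-1)*(-4) = 9 - (-2)*(-4) = 9 - 1*8 = 9 - 8 = 1)
U(r) = 1 (U(r) = (r + 1)/(r + 1) = (1 + r)/(1 + r) = 1)
t = -13/7 (t = ((1 - 7) - 7)/7 = (-6 - 7)/7 = (⅐)*(-13) = -13/7 ≈ -1.8571)
1398*t = 1398*(-13/7) = -18174/7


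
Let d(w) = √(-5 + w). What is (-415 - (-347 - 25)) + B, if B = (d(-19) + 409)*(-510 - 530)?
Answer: -425403 - 2080*I*√6 ≈ -4.254e+5 - 5094.9*I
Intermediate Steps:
B = -425360 - 2080*I*√6 (B = (√(-5 - 19) + 409)*(-510 - 530) = (√(-24) + 409)*(-1040) = (2*I*√6 + 409)*(-1040) = (409 + 2*I*√6)*(-1040) = -425360 - 2080*I*√6 ≈ -4.2536e+5 - 5094.9*I)
(-415 - (-347 - 25)) + B = (-415 - (-347 - 25)) + (-425360 - 2080*I*√6) = (-415 - 1*(-372)) + (-425360 - 2080*I*√6) = (-415 + 372) + (-425360 - 2080*I*√6) = -43 + (-425360 - 2080*I*√6) = -425403 - 2080*I*√6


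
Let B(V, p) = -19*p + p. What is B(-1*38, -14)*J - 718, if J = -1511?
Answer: -381490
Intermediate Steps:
B(V, p) = -18*p
B(-1*38, -14)*J - 718 = -18*(-14)*(-1511) - 718 = 252*(-1511) - 718 = -380772 - 718 = -381490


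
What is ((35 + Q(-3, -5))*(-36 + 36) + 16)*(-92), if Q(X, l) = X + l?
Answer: -1472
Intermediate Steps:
((35 + Q(-3, -5))*(-36 + 36) + 16)*(-92) = ((35 + (-3 - 5))*(-36 + 36) + 16)*(-92) = ((35 - 8)*0 + 16)*(-92) = (27*0 + 16)*(-92) = (0 + 16)*(-92) = 16*(-92) = -1472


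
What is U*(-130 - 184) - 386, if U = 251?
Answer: -79200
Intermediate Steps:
U*(-130 - 184) - 386 = 251*(-130 - 184) - 386 = 251*(-314) - 386 = -78814 - 386 = -79200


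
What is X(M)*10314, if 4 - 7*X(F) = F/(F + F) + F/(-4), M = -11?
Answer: 15471/14 ≈ 1105.1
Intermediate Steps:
X(F) = ½ + F/28 (X(F) = 4/7 - (F/(F + F) + F/(-4))/7 = 4/7 - (F/((2*F)) + F*(-¼))/7 = 4/7 - (F*(1/(2*F)) - F/4)/7 = 4/7 - (½ - F/4)/7 = 4/7 + (-1/14 + F/28) = ½ + F/28)
X(M)*10314 = (½ + (1/28)*(-11))*10314 = (½ - 11/28)*10314 = (3/28)*10314 = 15471/14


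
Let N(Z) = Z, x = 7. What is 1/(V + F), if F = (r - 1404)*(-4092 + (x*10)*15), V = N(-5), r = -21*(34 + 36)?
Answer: 1/8742703 ≈ 1.1438e-7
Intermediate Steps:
r = -1470 (r = -21*70 = -1470)
V = -5
F = 8742708 (F = (-1470 - 1404)*(-4092 + (7*10)*15) = -2874*(-4092 + 70*15) = -2874*(-4092 + 1050) = -2874*(-3042) = 8742708)
1/(V + F) = 1/(-5 + 8742708) = 1/8742703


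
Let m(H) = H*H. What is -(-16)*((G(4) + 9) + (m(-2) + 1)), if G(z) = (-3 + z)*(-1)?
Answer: 208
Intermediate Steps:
G(z) = 3 - z
m(H) = H²
-(-16)*((G(4) + 9) + (m(-2) + 1)) = -(-16)*(((3 - 1*4) + 9) + ((-2)² + 1)) = -(-16)*(((3 - 4) + 9) + (4 + 1)) = -(-16)*((-1 + 9) + 5) = -(-16)*(8 + 5) = -(-16)*13 = -1*(-208) = 208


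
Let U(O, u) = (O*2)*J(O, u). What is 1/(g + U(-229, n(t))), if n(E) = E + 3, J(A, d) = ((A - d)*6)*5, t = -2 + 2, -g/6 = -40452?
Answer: 1/3430392 ≈ 2.9151e-7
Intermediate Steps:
g = 242712 (g = -6*(-40452) = 242712)
t = 0
J(A, d) = -30*d + 30*A (J(A, d) = (-6*d + 6*A)*5 = -30*d + 30*A)
n(E) = 3 + E
U(O, u) = 2*O*(-30*u + 30*O) (U(O, u) = (O*2)*(-30*u + 30*O) = (2*O)*(-30*u + 30*O) = 2*O*(-30*u + 30*O))
1/(g + U(-229, n(t))) = 1/(242712 + 60*(-229)*(-229 - (3 + 0))) = 1/(242712 + 60*(-229)*(-229 - 1*3)) = 1/(242712 + 60*(-229)*(-229 - 3)) = 1/(242712 + 60*(-229)*(-232)) = 1/(242712 + 3187680) = 1/3430392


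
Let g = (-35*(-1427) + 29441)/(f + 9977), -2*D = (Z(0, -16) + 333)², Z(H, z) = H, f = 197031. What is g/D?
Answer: -13231/1912909176 ≈ -6.9167e-6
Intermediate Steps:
D = -110889/2 (D = -(0 + 333)²/2 = -½*333² = -½*110889 = -110889/2 ≈ -55445.)
g = 39693/103504 (g = (-35*(-1427) + 29441)/(197031 + 9977) = (49945 + 29441)/207008 = 79386*(1/207008) = 39693/103504 ≈ 0.38349)
g/D = 39693/(103504*(-110889/2)) = (39693/103504)*(-2/110889) = -13231/1912909176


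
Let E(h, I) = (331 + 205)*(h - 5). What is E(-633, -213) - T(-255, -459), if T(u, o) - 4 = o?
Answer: -341513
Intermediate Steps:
E(h, I) = -2680 + 536*h (E(h, I) = 536*(-5 + h) = -2680 + 536*h)
T(u, o) = 4 + o
E(-633, -213) - T(-255, -459) = (-2680 + 536*(-633)) - (4 - 459) = (-2680 - 339288) - 1*(-455) = -341968 + 455 = -341513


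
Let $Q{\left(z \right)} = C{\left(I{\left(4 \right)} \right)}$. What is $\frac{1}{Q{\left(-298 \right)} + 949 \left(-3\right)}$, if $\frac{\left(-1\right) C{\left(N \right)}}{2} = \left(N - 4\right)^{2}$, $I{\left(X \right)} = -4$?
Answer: $- \frac{1}{2975} \approx -0.00033613$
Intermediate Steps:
$C{\left(N \right)} = - 2 \left(-4 + N\right)^{2}$ ($C{\left(N \right)} = - 2 \left(N - 4\right)^{2} = - 2 \left(-4 + N\right)^{2}$)
$Q{\left(z \right)} = -128$ ($Q{\left(z \right)} = - 2 \left(-4 - 4\right)^{2} = - 2 \left(-8\right)^{2} = \left(-2\right) 64 = -128$)
$\frac{1}{Q{\left(-298 \right)} + 949 \left(-3\right)} = \frac{1}{-128 + 949 \left(-3\right)} = \frac{1}{-128 - 2847} = \frac{1}{-2975} = - \frac{1}{2975}$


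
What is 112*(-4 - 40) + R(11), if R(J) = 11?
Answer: -4917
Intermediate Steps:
112*(-4 - 40) + R(11) = 112*(-4 - 40) + 11 = 112*(-44) + 11 = -4928 + 11 = -4917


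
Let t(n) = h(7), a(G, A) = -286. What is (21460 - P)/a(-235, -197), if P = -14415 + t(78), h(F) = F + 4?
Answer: -17932/143 ≈ -125.40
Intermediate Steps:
h(F) = 4 + F
t(n) = 11 (t(n) = 4 + 7 = 11)
P = -14404 (P = -14415 + 11 = -14404)
(21460 - P)/a(-235, -197) = (21460 - 1*(-14404))/(-286) = (21460 + 14404)*(-1/286) = 35864*(-1/286) = -17932/143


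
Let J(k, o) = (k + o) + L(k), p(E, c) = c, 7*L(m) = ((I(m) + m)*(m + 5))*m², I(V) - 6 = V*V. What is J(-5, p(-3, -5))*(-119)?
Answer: 1190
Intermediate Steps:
I(V) = 6 + V² (I(V) = 6 + V*V = 6 + V²)
L(m) = m²*(5 + m)*(6 + m + m²)/7 (L(m) = ((((6 + m²) + m)*(m + 5))*m²)/7 = (((6 + m + m²)*(5 + m))*m²)/7 = (((5 + m)*(6 + m + m²))*m²)/7 = (m²*(5 + m)*(6 + m + m²))/7 = m²*(5 + m)*(6 + m + m²)/7)
J(k, o) = k + o + k²*(30 + k³ + 6*k² + 11*k)/7 (J(k, o) = (k + o) + k²*(30 + k³ + 6*k² + 11*k)/7 = k + o + k²*(30 + k³ + 6*k² + 11*k)/7)
J(-5, p(-3, -5))*(-119) = (-5 - 5 + (⅐)*(-5)²*(30 + 5*(-5) + 6*(-5)² - 5*(6 + (-5)²)))*(-119) = (-5 - 5 + (⅐)*25*(30 - 25 + 6*25 - 5*(6 + 25)))*(-119) = (-5 - 5 + (⅐)*25*(30 - 25 + 150 - 5*31))*(-119) = (-5 - 5 + (⅐)*25*(30 - 25 + 150 - 155))*(-119) = (-5 - 5 + (⅐)*25*0)*(-119) = (-5 - 5 + 0)*(-119) = -10*(-119) = 1190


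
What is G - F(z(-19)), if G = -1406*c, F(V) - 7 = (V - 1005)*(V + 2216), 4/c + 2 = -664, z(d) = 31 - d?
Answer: 19476283/9 ≈ 2.1640e+6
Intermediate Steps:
c = -2/333 (c = 4/(-2 - 664) = 4/(-666) = 4*(-1/666) = -2/333 ≈ -0.0060060)
F(V) = 7 + (-1005 + V)*(2216 + V) (F(V) = 7 + (V - 1005)*(V + 2216) = 7 + (-1005 + V)*(2216 + V))
G = 76/9 (G = -1406*(-2/333) = 76/9 ≈ 8.4444)
G - F(z(-19)) = 76/9 - (-2227073 + (31 - 1*(-19))² + 1211*(31 - 1*(-19))) = 76/9 - (-2227073 + (31 + 19)² + 1211*(31 + 19)) = 76/9 - (-2227073 + 50² + 1211*50) = 76/9 - (-2227073 + 2500 + 60550) = 76/9 - 1*(-2164023) = 76/9 + 2164023 = 19476283/9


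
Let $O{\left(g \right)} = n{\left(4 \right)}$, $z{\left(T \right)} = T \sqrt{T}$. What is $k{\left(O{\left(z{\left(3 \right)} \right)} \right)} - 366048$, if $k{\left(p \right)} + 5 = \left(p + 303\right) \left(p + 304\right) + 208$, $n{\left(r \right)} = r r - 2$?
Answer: $-265039$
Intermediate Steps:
$z{\left(T \right)} = T^{\frac{3}{2}}$
$n{\left(r \right)} = -2 + r^{2}$ ($n{\left(r \right)} = r^{2} - 2 = -2 + r^{2}$)
$O{\left(g \right)} = 14$ ($O{\left(g \right)} = -2 + 4^{2} = -2 + 16 = 14$)
$k{\left(p \right)} = 203 + \left(303 + p\right) \left(304 + p\right)$ ($k{\left(p \right)} = -5 + \left(\left(p + 303\right) \left(p + 304\right) + 208\right) = -5 + \left(\left(303 + p\right) \left(304 + p\right) + 208\right) = -5 + \left(208 + \left(303 + p\right) \left(304 + p\right)\right) = 203 + \left(303 + p\right) \left(304 + p\right)$)
$k{\left(O{\left(z{\left(3 \right)} \right)} \right)} - 366048 = \left(92315 + 14^{2} + 607 \cdot 14\right) - 366048 = \left(92315 + 196 + 8498\right) - 366048 = 101009 - 366048 = -265039$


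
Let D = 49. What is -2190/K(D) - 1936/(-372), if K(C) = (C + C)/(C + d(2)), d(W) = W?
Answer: -5169869/4557 ≈ -1134.5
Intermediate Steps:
K(C) = 2*C/(2 + C) (K(C) = (C + C)/(C + 2) = (2*C)/(2 + C) = 2*C/(2 + C))
-2190/K(D) - 1936/(-372) = -2190/(2*49/(2 + 49)) - 1936/(-372) = -2190/(2*49/51) - 1936*(-1/372) = -2190/(2*49*(1/51)) + 484/93 = -2190/98/51 + 484/93 = -2190*51/98 + 484/93 = -55845/49 + 484/93 = -5169869/4557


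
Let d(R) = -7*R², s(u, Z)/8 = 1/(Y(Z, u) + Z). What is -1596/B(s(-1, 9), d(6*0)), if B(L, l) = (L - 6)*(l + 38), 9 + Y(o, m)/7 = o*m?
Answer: 2457/355 ≈ 6.9211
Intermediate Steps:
Y(o, m) = -63 + 7*m*o (Y(o, m) = -63 + 7*(o*m) = -63 + 7*(m*o) = -63 + 7*m*o)
s(u, Z) = 8/(-63 + Z + 7*Z*u) (s(u, Z) = 8/((-63 + 7*u*Z) + Z) = 8/((-63 + 7*Z*u) + Z) = 8/(-63 + Z + 7*Z*u))
B(L, l) = (-6 + L)*(38 + l)
-1596/B(s(-1, 9), d(6*0)) = -1596/(-228 - (-42)*(6*0)² + 38*(8/(-63 + 9 + 7*9*(-1))) + (8/(-63 + 9 + 7*9*(-1)))*(-7*(6*0)²)) = -1596/(-228 - (-42)*0² + 38*(8/(-63 + 9 - 63)) + (8/(-63 + 9 - 63))*(-7*0²)) = -1596/(-228 - (-42)*0 + 38*(8/(-117)) + (8/(-117))*(-7*0)) = -1596/(-228 - 6*0 + 38*(8*(-1/117)) + (8*(-1/117))*0) = -1596/(-228 + 0 + 38*(-8/117) - 8/117*0) = -1596/(-228 + 0 - 304/117 + 0) = -1596/(-26980/117) = -1596*(-117/26980) = 2457/355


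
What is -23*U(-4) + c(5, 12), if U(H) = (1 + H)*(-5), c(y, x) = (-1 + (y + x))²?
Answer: -89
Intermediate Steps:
c(y, x) = (-1 + x + y)² (c(y, x) = (-1 + (x + y))² = (-1 + x + y)²)
U(H) = -5 - 5*H
-23*U(-4) + c(5, 12) = -23*(-5 - 5*(-4)) + (-1 + 12 + 5)² = -23*(-5 + 20) + 16² = -23*15 + 256 = -345 + 256 = -89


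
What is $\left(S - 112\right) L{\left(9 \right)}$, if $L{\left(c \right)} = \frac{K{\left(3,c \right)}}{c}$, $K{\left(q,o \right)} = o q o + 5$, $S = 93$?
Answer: $- \frac{4712}{9} \approx -523.56$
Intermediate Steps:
$K{\left(q,o \right)} = 5 + q o^{2}$ ($K{\left(q,o \right)} = q o^{2} + 5 = 5 + q o^{2}$)
$L{\left(c \right)} = \frac{5 + 3 c^{2}}{c}$
$\left(S - 112\right) L{\left(9 \right)} = \left(93 - 112\right) \left(3 \cdot 9 + \frac{5}{9}\right) = - 19 \left(27 + 5 \cdot \frac{1}{9}\right) = - 19 \left(27 + \frac{5}{9}\right) = \left(-19\right) \frac{248}{9} = - \frac{4712}{9}$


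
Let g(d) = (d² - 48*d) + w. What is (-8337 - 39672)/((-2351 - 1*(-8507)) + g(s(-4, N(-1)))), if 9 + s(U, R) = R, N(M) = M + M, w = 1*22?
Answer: -48009/6827 ≈ -7.0322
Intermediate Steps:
w = 22
N(M) = 2*M
s(U, R) = -9 + R
g(d) = 22 + d² - 48*d (g(d) = (d² - 48*d) + 22 = 22 + d² - 48*d)
(-8337 - 39672)/((-2351 - 1*(-8507)) + g(s(-4, N(-1)))) = (-8337 - 39672)/((-2351 - 1*(-8507)) + (22 + (-9 + 2*(-1))² - 48*(-9 + 2*(-1)))) = -48009/((-2351 + 8507) + (22 + (-9 - 2)² - 48*(-9 - 2))) = -48009/(6156 + (22 + (-11)² - 48*(-11))) = -48009/(6156 + (22 + 121 + 528)) = -48009/(6156 + 671) = -48009/6827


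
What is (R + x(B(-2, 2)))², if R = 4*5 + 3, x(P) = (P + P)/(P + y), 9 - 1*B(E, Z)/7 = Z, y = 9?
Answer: 512656/841 ≈ 609.58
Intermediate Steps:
B(E, Z) = 63 - 7*Z
x(P) = 2*P/(9 + P) (x(P) = (P + P)/(P + 9) = (2*P)/(9 + P) = 2*P/(9 + P))
R = 23 (R = 20 + 3 = 23)
(R + x(B(-2, 2)))² = (23 + 2*(63 - 7*2)/(9 + (63 - 7*2)))² = (23 + 2*(63 - 14)/(9 + (63 - 14)))² = (23 + 2*49/(9 + 49))² = (23 + 2*49/58)² = (23 + 2*49*(1/58))² = (23 + 49/29)² = (716/29)² = 512656/841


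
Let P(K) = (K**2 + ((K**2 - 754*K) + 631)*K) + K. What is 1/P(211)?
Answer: -1/23997030 ≈ -4.1672e-8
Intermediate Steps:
P(K) = K + K**2 + K*(631 + K**2 - 754*K) (P(K) = (K**2 + (631 + K**2 - 754*K)*K) + K = (K**2 + K*(631 + K**2 - 754*K)) + K = K + K**2 + K*(631 + K**2 - 754*K))
1/P(211) = 1/(211*(632 + 211**2 - 753*211)) = 1/(211*(632 + 44521 - 158883)) = 1/(211*(-113730)) = 1/(-23997030) = -1/23997030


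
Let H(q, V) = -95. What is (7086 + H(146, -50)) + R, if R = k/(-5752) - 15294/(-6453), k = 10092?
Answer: 21626031709/3093138 ≈ 6991.6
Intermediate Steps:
R = 1903951/3093138 (R = 10092/(-5752) - 15294/(-6453) = 10092*(-1/5752) - 15294*(-1/6453) = -2523/1438 + 5098/2151 = 1903951/3093138 ≈ 0.61554)
(7086 + H(146, -50)) + R = (7086 - 95) + 1903951/3093138 = 6991 + 1903951/3093138 = 21626031709/3093138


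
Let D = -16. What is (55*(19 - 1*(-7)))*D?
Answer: -22880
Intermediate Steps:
(55*(19 - 1*(-7)))*D = (55*(19 - 1*(-7)))*(-16) = (55*(19 + 7))*(-16) = (55*26)*(-16) = 1430*(-16) = -22880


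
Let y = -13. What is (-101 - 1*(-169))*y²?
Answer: 11492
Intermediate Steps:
(-101 - 1*(-169))*y² = (-101 - 1*(-169))*(-13)² = (-101 + 169)*169 = 68*169 = 11492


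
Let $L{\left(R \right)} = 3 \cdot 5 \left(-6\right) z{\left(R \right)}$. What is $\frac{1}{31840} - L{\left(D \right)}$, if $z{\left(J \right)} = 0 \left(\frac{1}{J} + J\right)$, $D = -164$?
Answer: $\frac{1}{31840} \approx 3.1407 \cdot 10^{-5}$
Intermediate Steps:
$z{\left(J \right)} = 0$ ($z{\left(J \right)} = 0 \left(J + \frac{1}{J}\right) = 0$)
$L{\left(R \right)} = 0$ ($L{\left(R \right)} = 3 \cdot 5 \left(-6\right) 0 = 15 \left(-6\right) 0 = \left(-90\right) 0 = 0$)
$\frac{1}{31840} - L{\left(D \right)} = \frac{1}{31840} - 0 = \frac{1}{31840} + 0 = \frac{1}{31840}$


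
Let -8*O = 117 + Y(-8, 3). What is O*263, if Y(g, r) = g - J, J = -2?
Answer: -29193/8 ≈ -3649.1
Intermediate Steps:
Y(g, r) = 2 + g (Y(g, r) = g - 1*(-2) = g + 2 = 2 + g)
O = -111/8 (O = -(117 + (2 - 8))/8 = -(117 - 6)/8 = -⅛*111 = -111/8 ≈ -13.875)
O*263 = -111/8*263 = -29193/8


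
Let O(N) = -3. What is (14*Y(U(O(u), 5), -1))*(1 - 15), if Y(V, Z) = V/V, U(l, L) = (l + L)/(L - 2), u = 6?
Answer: -196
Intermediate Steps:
U(l, L) = (L + l)/(-2 + L)
Y(V, Z) = 1
(14*Y(U(O(u), 5), -1))*(1 - 15) = (14*1)*(1 - 15) = 14*(-14) = -196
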